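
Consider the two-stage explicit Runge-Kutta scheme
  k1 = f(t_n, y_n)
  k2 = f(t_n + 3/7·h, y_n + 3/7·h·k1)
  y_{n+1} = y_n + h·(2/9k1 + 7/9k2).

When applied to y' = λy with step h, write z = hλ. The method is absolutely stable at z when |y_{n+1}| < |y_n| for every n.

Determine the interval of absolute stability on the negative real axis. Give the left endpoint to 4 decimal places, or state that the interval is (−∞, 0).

Set f=λy, z=hλ:
  k1=λy_n ⇒ h·k1=z·y_n;  k2=λ(1+3/7z)y_n ⇒ h·k2=z(1+3/7z)y_n
  y_{n+1}/y_n = 1 + 2/9z + 7/9z(1+3/7z) = 1 + z + 1/3z²
  Hence R(z) = 1 + z + 1/3z².

Solve |R(x)|<1 on ℝ⁻.
x=-1.34: |R|=0.2585
R=1: x+1/3x²=0 ⇒ x=−3=-3.0000; min R=1−1/(4·1/3)=0.2500>−1
Confirm numerically:
  x=-2.918: |R|=0.92024 <1
  x=-2.908: |R|=0.91082 <1
  x=-2.151: |R|=0.39127 <1
  x=-2.105: |R|=0.37201 <1
  x=-3.460: |R|=1.53053 >1
  x=-3.307: |R|=1.33842 >1
Stable set (-3.0000, 0).

z∈(-3.0000,0).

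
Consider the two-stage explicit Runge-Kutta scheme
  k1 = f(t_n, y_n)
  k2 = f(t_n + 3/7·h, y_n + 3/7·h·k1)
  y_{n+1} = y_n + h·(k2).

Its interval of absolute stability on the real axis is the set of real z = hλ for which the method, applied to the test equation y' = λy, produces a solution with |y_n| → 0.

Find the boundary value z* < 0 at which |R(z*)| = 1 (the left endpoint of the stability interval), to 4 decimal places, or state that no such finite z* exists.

On y'=λy, z=hλ:
  k1=λy_n ⇒ h·k1=z·y_n;  k2=λ(1+3/7z)y_n ⇒ h·k2=z(1+3/7z)y_n
  y_{n+1}/y_n = 1 + z(1+3/7z) = 1 + z + 3/7z²
  R(z) = 1 + z + 3/7z².

Need |R(x)|<1, x<0.
x=-0.72: |R|=0.5022
R=1: x+3/7x²=0 ⇒ x=−7/3=-2.3333; min R=1−1/(4·3/7)=0.4167>−1
Confirm numerically:
  x=-2.006: |R|=0.71859 <1
  x=-1.605: |R|=0.49901 <1
  x=-1.264: |R|=0.42073 <1
  x=-1.202: |R|=0.41720 <1
  x=-2.674: |R|=1.39040 >1
  x=-2.433: |R|=1.10392 >1
So |R|<1 on (-2.3333, 0).

z* = -2.3333.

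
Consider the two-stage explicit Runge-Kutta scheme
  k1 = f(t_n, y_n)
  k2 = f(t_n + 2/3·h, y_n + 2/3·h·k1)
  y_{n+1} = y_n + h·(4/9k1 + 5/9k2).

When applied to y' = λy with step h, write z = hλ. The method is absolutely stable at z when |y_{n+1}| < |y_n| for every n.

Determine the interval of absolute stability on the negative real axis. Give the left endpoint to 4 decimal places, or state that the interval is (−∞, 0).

z∈(-2.7000,0).

With y'=λy (z=hλ):
  k1=λy_n ⇒ h·k1=z·y_n;  k2=λ(1+2/3z)y_n ⇒ h·k2=z(1+2/3z)y_n
  y_{n+1}/y_n = 1 + 4/9z + 5/9z(1+2/3z) = 1 + z + 10/27z²
  Hence R(z) = 1 + z + 10/27z².

Boundary: |R(x)|=1, x<0.
x=-0.53: |R|=0.5740
R=1: x+10/27x²=0 ⇒ x=−27/10=-2.7000; min R=1−1/(4·10/27)=0.3250>−1
Confirm numerically:
  x=-2.181: |R|=0.58076 <1
  x=-2.029: |R|=0.49576 <1
  x=-1.295: |R|=0.32612 <1
  x=-3.002: |R|=1.33578 >1
  x=-2.969: |R|=1.29580 >1
  x=-2.750: |R|=1.05093 >1
So |R|<1 on (-2.7000, 0).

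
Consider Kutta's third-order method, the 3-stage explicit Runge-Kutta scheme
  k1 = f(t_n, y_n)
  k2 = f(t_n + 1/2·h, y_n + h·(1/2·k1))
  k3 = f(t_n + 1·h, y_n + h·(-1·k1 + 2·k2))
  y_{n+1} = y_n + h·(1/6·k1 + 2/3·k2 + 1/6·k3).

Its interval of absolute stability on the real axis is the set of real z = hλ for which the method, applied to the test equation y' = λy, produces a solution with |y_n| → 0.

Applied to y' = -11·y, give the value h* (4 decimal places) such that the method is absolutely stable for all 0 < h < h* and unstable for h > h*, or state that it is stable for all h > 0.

On y'=λy, z=hλ:
  order 3, 3-stage ⇒ R(z)=1+z+z^2/2+z^3/6
  (e.g. R(-1.4)=0.12267, |R|=0.12267)

Need |R(x)|<1, x<0.
x=-1.4: |R|=0.1227
|R(-2.89)|=1.7369 |R(-2.2)|=0.5547 |R(-1.69)|=0.0664
Bisect:
  x_lo=-3.3059 |R|=2.8630  x_hi=-0.0790 |R|=0.9240
  mid=-1.69244 |R|=0.06822 →hi
  mid=-2.49916 |R|=0.97779 →hi
  mid=-2.90251 |R|=1.76563 →lo
  mid=-2.70083 |R|=1.33712 →lo
  mid=-2.59999 |R|=1.14932 →lo
  mid=-2.54958 |R|=1.06159 →lo
  mid=-2.52437 |R|=1.01921 →lo
  mid=-2.51176 |R|=0.99838 →hi
  mid=-2.51806 |R|=1.00876 →lo
  ...
  [-2.51294,-2.51275] ⇒ x*=-2.5127
So |R|<1 on (-2.5127, 0).

(-2.5127,0); λ=-11 ⇒ h* = 0.2284.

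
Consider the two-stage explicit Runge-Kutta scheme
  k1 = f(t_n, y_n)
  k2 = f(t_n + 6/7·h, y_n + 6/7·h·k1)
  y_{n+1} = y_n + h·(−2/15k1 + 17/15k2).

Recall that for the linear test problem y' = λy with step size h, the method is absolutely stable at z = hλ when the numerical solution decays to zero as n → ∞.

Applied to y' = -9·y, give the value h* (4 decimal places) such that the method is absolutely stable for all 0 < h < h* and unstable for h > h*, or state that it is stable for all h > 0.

Set f=λy, z=hλ:
  k1=λy_n ⇒ h·k1=z·y_n;  k2=λ(1+6/7z)y_n ⇒ h·k2=z(1+6/7z)y_n
  y_{n+1}/y_n = 1 − 2/15z + 17/15z(1+6/7z) = 1 + z + 34/35z²
  ⇒ R(z) = 1 + z + 34/35z².

Solve |R(x)|<1 on ℝ⁻.
x=-1.63: |R|=1.9510
R=1: x+34/35x²=0 ⇒ x=−35/34=-1.0294; min R=1−1/(4·34/35)=0.7426>−1
Confirm numerically:
  x=-0.989: |R|=0.96117 <1
  x=-0.885: |R|=0.87585 <1
  x=-0.839: |R|=0.84481 <1
  x=-1.413: |R|=1.52652 >1
  x=-1.271: |R|=1.29829 >1
  x=-1.245: |R|=1.26074 >1
Stable set (-1.0294, 0).

(-1.0294,0); λ=-9 ⇒ h* = (35/34)/9 = 0.1144.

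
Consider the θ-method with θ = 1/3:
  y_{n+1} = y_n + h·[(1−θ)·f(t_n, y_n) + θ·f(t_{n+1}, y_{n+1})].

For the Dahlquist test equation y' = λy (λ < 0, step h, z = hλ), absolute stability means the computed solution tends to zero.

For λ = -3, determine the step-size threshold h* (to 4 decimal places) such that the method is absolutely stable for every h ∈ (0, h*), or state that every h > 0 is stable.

(-6.0000,0); λ=-3 ⇒ h* = (6)/3 = 2.0000.

Test eqn y'=λy, z=hλ:
  y_{n+1} = y_n + z·[2/3·y_n + 1/3·y_{n+1}] ⇒ (1 − 1/3z)y_{n+1} = (1 + 2/3z)y_n
  ⇒ R(z) = (1 + 2/3z)/(1 − 1/3z).

Boundary: |R(x)|=1, x<0.
x=-0.6: |R|=0.5000
R=−1: 1+2/3x = −1+1/3x ⇒ -1/3x=2 ⇒ x=2/(-1/3)=-6.0000
Confirm numerically:
  x=-5.942: |R|=0.99351 <1
  x=-4.278: |R|=0.76340 <1
  x=-3.473: |R|=0.60961 <1
  x=-3.298: |R|=0.57097 <1
  x=-6.355: |R|=1.03795 >1
  x=-6.282: |R|=1.03038 >1
  x=-6.102: |R|=1.01121 >1
Interval (-6.0000, 0).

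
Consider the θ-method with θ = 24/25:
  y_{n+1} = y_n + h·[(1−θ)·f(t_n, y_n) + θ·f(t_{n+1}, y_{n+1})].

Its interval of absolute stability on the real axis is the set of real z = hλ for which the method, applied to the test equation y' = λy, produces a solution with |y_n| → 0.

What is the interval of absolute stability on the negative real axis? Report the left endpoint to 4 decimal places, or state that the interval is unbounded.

Set f=λy, z=hλ:
  y_{n+1} = y_n + z·[1/25·y_n + 24/25·y_{n+1}] ⇒ (1 − 24/25z)y_{n+1} = (1 + 1/25z)y_n
  Hence R(z) = (1 + 1/25z)/(1 − 24/25z).

Solve |R(x)|<1 on ℝ⁻.
x=-1.11: |R|=0.4626
x=-2: |R|=0.3151
x=-10: |R|=0.0566
x=-100: |R|=0.0309
θ=24/25≥1/2 ⇒ |1+1/25x|<|1−24/25x| ∀x<0 ⇒ stable on all of ℝ⁻.

interval (−∞, 0).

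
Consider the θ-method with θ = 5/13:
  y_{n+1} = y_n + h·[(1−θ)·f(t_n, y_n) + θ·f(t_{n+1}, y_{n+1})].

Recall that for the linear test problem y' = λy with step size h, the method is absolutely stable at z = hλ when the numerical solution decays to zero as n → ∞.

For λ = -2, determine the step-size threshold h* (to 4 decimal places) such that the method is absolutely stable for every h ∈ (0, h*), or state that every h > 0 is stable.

(-8.6667,0); λ=-2 ⇒ h* = (26/3)/2 = 4.3333.

Test eqn y'=λy, z=hλ:
  y_{n+1} = y_n + z·[8/13·y_n + 5/13·y_{n+1}] ⇒ (1 − 5/13z)y_{n+1} = (1 + 8/13z)y_n
  R(z) = (1 + 8/13z)/(1 − 5/13z).

Need |R(x)|<1, x<0.
x=-0.66: |R|=0.4736
R=−1: 1+8/13x = −1+5/13x ⇒ -3/13x=2 ⇒ x=2/(-3/13)=-8.6667
Confirm numerically:
  x=-8.003: |R|=0.96244 <1
  x=-7.884: |R|=0.95521 <1
  x=-7.175: |R|=0.90844 <1
  x=-6.157: |R|=0.82805 <1
  x=-9.250: |R|=1.02954 >1
  x=-8.886: |R|=1.01146 >1
  x=-8.863: |R|=1.01028 >1
Interval (-8.6667, 0).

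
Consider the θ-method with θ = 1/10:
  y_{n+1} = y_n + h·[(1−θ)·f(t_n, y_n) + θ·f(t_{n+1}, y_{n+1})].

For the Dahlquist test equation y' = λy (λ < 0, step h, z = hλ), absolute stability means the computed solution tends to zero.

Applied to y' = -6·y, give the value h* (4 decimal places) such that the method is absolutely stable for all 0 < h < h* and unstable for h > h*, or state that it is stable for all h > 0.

(-2.5000,0); λ=-6 ⇒ h* = (5/2)/6 = 0.4167.

Set f=λy, z=hλ:
  y_{n+1} = y_n + z·[9/10·y_n + 1/10·y_{n+1}] ⇒ (1 − 1/10z)y_{n+1} = (1 + 9/10z)y_n
  R(z) = (1 + 9/10z)/(1 − 1/10z).

Boundary: |R(x)|=1, x<0.
x=-0.95: |R|=0.1324
R=−1: 1+9/10x = −1+1/10x ⇒ -4/5x=2 ⇒ x=2/(-4/5)=-2.5000
Confirm numerically:
  x=-2.056: |R|=0.70537 <1
  x=-1.945: |R|=0.62830 <1
  x=-1.291: |R|=0.14339 <1
  x=-3.080: |R|=1.35474 >1
  x=-2.730: |R|=1.14454 >1
Interval (-2.5000, 0).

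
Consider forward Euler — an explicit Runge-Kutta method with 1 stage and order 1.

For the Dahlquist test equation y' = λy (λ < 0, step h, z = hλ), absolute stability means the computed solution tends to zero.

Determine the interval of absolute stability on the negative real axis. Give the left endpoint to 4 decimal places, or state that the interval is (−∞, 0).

With y'=λy (z=hλ):
  order 1, 1-stage ⇒ R(z)=1+z
  (e.g. R(-1.54)=-0.54000, |R|=0.54000)

Boundary: |R(x)|=1, x<0.
x=-1.54: |R|=0.5400
|R(-2.04)|=1.0400 |R(-1.29)|=0.2900 |R(-0.66)|=0.3400
Bisect:
  x_lo=-2.8556 |R|=1.8556  x_hi=-0.2839 |R|=0.7161
  mid=-1.56979 |R|=0.56979 →hi
  mid=-2.21272 |R|=1.21272 →lo
  mid=-1.89125 |R|=0.89125 →hi
  mid=-2.05198 |R|=1.05198 →lo
  mid=-1.97162 |R|=0.97162 →hi
  mid=-2.01180 |R|=1.01180 →lo
  mid=-1.99171 |R|=0.99171 →hi
  mid=-2.00176 |R|=1.00176 →lo
  ...
  [-2.00003,-1.99987] ⇒ x*=-2.0000
So |R|<1 on (-2.0000, 0).

(-2.0000, 0).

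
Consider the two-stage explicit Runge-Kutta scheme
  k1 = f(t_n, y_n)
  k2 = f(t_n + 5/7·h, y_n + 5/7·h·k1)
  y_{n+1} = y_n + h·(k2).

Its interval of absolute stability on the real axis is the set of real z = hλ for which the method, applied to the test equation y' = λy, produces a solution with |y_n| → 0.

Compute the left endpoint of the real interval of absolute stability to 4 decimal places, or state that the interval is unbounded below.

On y'=λy, z=hλ:
  k1=λy_n ⇒ h·k1=z·y_n;  k2=λ(1+5/7z)y_n ⇒ h·k2=z(1+5/7z)y_n
  y_{n+1}/y_n = 1 + z(1+5/7z) = 1 + z + 5/7z²
  Hence R(z) = 1 + z + 5/7z².

Boundary: |R(x)|=1, x<0.
x=-0.56: |R|=0.6640
R=1: x+5/7x²=0 ⇒ x=−7/5=-1.4000; min R=1−1/(4·5/7)=0.6500>−1
Confirm numerically:
  x=-1.069: |R|=0.74726 <1
  x=-0.997: |R|=0.71301 <1
  x=-0.968: |R|=0.70130 <1
  x=-0.670: |R|=0.65064 <1
  x=-1.713: |R|=1.38298 >1
  x=-1.534: |R|=1.14683 >1
So |R|<1 on (-1.4000, 0).

left endpoint -1.4000.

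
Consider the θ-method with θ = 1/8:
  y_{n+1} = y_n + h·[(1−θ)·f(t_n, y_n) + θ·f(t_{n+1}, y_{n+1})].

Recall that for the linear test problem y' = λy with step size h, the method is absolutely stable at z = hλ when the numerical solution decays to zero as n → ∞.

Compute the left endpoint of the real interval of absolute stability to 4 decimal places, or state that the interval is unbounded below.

With y'=λy (z=hλ):
  y_{n+1} = y_n + z·[7/8·y_n + 1/8·y_{n+1}] ⇒ (1 − 1/8z)y_{n+1} = (1 + 7/8z)y_n
  so R(z) = (1 + 7/8z)/(1 − 1/8z).

Solve |R(x)|<1 on ℝ⁻.
x=-0.34: |R|=0.6739
R=−1: 1+7/8x = −1+1/8x ⇒ -3/4x=2 ⇒ x=2/(-3/4)=-2.6667
Confirm numerically:
  x=-2.610: |R|=0.96795 <1
  x=-1.856: |R|=0.50649 <1
  x=-1.165: |R|=0.01691 <1
  x=-3.168: |R|=1.26934 >1
  x=-2.901: |R|=1.12898 >1
  x=-2.848: |R|=1.10029 >1
So |R|<1 on (-2.6667, 0).

left endpoint -2.6667.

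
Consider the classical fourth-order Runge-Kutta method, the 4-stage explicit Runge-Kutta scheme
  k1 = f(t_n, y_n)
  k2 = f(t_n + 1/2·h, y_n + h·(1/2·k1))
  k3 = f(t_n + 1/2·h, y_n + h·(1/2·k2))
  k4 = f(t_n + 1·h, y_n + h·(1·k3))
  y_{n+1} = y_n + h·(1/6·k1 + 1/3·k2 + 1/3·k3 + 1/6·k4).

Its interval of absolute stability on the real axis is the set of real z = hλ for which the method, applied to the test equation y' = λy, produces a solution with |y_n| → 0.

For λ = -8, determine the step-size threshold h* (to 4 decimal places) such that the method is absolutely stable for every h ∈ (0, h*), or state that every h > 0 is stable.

On y'=λy, z=hλ:
  order 4, 4-stage ⇒ R(z)=1+z+z^2/2+z^3/6+z^4/24
  (e.g. R(-0.6)=0.54940, |R|=0.54940)

Solve |R(x)|<1 on ℝ⁻.
x=-0.6: |R|=0.5494
|R(-2.07)|=0.3592 |R(-1.76)|=0.2800 |R(-0.59)|=0.5549
Bisect:
  x_lo=-3.6527 |R|=3.3130  x_hi=-0.3844 |R|=0.6809
  mid=-2.01854 |R|=0.33969 →hi
  mid=-2.83560 |R|=1.07853 →lo
  mid=-2.42707 |R|=0.58125 →hi
  mid=-2.63133 |R|=0.79163 →hi
  mid=-2.73347 |R|=0.92463 →hi
  mid=-2.78453 |R|=0.99885 →hi
  mid=-2.81007 |R|=1.03800 →lo
  mid=-2.79730 |R|=1.01825 →lo
  mid=-2.79092 |R|=1.00851 →lo
  mid=-2.78772 |R|=1.00367 →lo
  ...
  [-2.78533,-2.78513] ⇒ x*=-2.7853
Interval (-2.7853, 0).

(-2.7853,0); λ=-8 ⇒ h* = 0.3482.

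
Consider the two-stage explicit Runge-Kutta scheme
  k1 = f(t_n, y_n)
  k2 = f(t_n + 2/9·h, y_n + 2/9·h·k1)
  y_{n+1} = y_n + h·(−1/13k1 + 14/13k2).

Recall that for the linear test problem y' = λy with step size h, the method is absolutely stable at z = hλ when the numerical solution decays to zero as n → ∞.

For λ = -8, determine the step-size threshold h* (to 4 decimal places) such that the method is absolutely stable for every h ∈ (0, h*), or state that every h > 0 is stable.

(-4.1786,0); λ=-8 ⇒ h* = (117/28)/8 = 0.5223.

With y'=λy (z=hλ):
  k1=λy_n ⇒ h·k1=z·y_n;  k2=λ(1+2/9z)y_n ⇒ h·k2=z(1+2/9z)y_n
  y_{n+1}/y_n = 1 − 1/13z + 14/13z(1+2/9z) = 1 + z + 28/117z²
  so R(z) = 1 + z + 28/117z².

Solve |R(x)|<1 on ℝ⁻.
x=-0.54: |R|=0.5298
R=1: x+28/117x²=0 ⇒ x=−117/28=-4.1786; min R=1−1/(4·28/117)=-0.0446>−1
Confirm numerically:
  x=-3.498: |R|=0.43027 <1
  x=-3.327: |R|=0.32197 <1
  x=-2.015: |R|=0.04332 <1
  x=-4.407: |R|=1.24092 >1
  x=-4.297: |R|=1.12179 >1
So |R|<1 on (-4.1786, 0).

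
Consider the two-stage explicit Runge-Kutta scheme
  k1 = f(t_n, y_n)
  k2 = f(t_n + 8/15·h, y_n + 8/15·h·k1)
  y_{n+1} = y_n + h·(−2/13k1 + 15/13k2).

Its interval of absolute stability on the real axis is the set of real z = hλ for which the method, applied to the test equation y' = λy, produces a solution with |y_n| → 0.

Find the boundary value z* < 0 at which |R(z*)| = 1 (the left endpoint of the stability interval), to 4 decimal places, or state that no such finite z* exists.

Test eqn y'=λy, z=hλ:
  k1=λy_n ⇒ h·k1=z·y_n;  k2=λ(1+8/15z)y_n ⇒ h·k2=z(1+8/15z)y_n
  y_{n+1}/y_n = 1 − 2/13z + 15/13z(1+8/15z) = 1 + z + 8/13z²
  ⇒ R(z) = 1 + z + 8/13z².

Solve |R(x)|<1 on ℝ⁻.
x=-0.92: |R|=0.6009
R=1: x+8/13x²=0 ⇒ x=−13/8=-1.6250; min R=1−1/(4·8/13)=0.5938>−1
Confirm numerically:
  x=-1.183: |R|=0.67822 <1
  x=-1.171: |R|=0.67284 <1
  x=-0.875: |R|=0.59615 <1
  x=-2.094: |R|=1.60436 >1
  x=-2.075: |R|=1.57462 >1
  x=-1.904: |R|=1.32690 >1
Interval (-1.6250, 0).

z* = -1.6250.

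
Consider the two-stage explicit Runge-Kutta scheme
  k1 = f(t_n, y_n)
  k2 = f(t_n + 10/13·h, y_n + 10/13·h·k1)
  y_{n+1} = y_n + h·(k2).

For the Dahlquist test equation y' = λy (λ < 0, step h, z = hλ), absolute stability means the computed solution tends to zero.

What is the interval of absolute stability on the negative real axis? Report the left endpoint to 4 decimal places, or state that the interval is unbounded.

Set f=λy, z=hλ:
  k1=λy_n ⇒ h·k1=z·y_n;  k2=λ(1+10/13z)y_n ⇒ h·k2=z(1+10/13z)y_n
  y_{n+1}/y_n = 1 + z(1+10/13z) = 1 + z + 10/13z²
  ⇒ R(z) = 1 + z + 10/13z².

Need |R(x)|<1, x<0.
x=-0.74: |R|=0.6812
R=1: x+10/13x²=0 ⇒ x=−13/10=-1.3000; min R=1−1/(4·10/13)=0.6750>−1
Confirm numerically:
  x=-0.973: |R|=0.75525 <1
  x=-0.787: |R|=0.68944 <1
  x=-0.725: |R|=0.67933 <1
  x=-0.715: |R|=0.67825 <1
  x=-1.560: |R|=1.31200 >1
  x=-1.345: |R|=1.04656 >1
Interval (-1.3000, 0).

(-1.3000, 0).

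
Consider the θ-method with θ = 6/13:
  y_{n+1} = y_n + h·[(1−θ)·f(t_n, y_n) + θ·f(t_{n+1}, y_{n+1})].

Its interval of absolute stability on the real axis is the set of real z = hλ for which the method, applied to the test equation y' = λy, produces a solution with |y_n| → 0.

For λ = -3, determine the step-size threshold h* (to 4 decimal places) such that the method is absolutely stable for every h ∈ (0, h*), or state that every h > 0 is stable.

On y'=λy, z=hλ:
  y_{n+1} = y_n + z·[7/13·y_n + 6/13·y_{n+1}] ⇒ (1 − 6/13z)y_{n+1} = (1 + 7/13z)y_n
  ⇒ R(z) = (1 + 7/13z)/(1 − 6/13z).

Boundary: |R(x)|=1, x<0.
x=-0.83: |R|=0.3999
R=−1: 1+7/13x = −1+6/13x ⇒ -1/13x=2 ⇒ x=2/(-1/13)=-26.0000
Confirm numerically:
  x=-24.053: |R|=0.98762 <1
  x=-21.229: |R|=0.96601 <1
  x=-16.014: |R|=0.90846 <1
  x=-26.507: |R|=1.00295 >1
  x=-26.341: |R|=1.00199 >1
  x=-26.032: |R|=1.00019 >1
Interval (-26.0000, 0).

(-26.0000,0); λ=-3 ⇒ h* = (26)/3 = 8.6667.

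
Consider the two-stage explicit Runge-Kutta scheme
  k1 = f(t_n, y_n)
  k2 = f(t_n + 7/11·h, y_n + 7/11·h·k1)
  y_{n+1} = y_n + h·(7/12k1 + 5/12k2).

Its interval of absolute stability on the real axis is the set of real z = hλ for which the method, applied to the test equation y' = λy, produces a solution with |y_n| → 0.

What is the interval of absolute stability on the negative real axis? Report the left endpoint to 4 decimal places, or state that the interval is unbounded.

z∈(-3.7714,0).

Test eqn y'=λy, z=hλ:
  k1=λy_n ⇒ h·k1=z·y_n;  k2=λ(1+7/11z)y_n ⇒ h·k2=z(1+7/11z)y_n
  y_{n+1}/y_n = 1 + 7/12z + 5/12z(1+7/11z) = 1 + z + 35/132z²
  R(z) = 1 + z + 35/132z².

Boundary: |R(x)|=1, x<0.
x=-1.26: |R|=0.1610
R=1: x+35/132x²=0 ⇒ x=−132/35=-3.7714; min R=1−1/(4·35/132)=0.0571>−1
Confirm numerically:
  x=-3.016: |R|=0.39589 <1
  x=-2.140: |R|=0.07429 <1
  x=-2.120: |R|=0.07170 <1
  x=-1.730: |R|=0.06357 <1
  x=-4.058: |R|=1.30835 >1
  x=-4.017: |R|=1.26156 >1
Stable set (-3.7714, 0).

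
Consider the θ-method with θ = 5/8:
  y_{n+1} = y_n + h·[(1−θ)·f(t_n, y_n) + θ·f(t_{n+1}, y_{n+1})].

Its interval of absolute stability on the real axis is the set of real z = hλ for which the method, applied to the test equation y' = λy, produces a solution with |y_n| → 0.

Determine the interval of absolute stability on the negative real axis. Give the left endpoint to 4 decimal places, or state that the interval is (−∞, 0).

On y'=λy, z=hλ:
  y_{n+1} = y_n + z·[3/8·y_n + 5/8·y_{n+1}] ⇒ (1 − 5/8z)y_{n+1} = (1 + 3/8z)y_n
  ⇒ R(z) = (1 + 3/8z)/(1 − 5/8z).

Need |R(x)|<1, x<0.
x=-1.01: |R|=0.3808
x=-2: |R|=0.1111
x=-10: |R|=0.3793
x=-100: |R|=0.5748
θ=5/8≥1/2 ⇒ |1+3/8x|<|1−5/8x| ∀x<0 ⇒ unbounded interval.

(−∞, 0) — no finite endpoint.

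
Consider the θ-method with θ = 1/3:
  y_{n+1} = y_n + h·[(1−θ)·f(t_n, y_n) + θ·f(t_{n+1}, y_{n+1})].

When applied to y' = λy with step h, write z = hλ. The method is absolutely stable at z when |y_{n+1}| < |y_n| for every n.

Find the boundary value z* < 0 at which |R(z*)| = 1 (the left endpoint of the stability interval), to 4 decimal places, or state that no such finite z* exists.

left endpoint -6.0000.

On y'=λy, z=hλ:
  y_{n+1} = y_n + z·[2/3·y_n + 1/3·y_{n+1}] ⇒ (1 − 1/3z)y_{n+1} = (1 + 2/3z)y_n
  so R(z) = (1 + 2/3z)/(1 − 1/3z).

Find x<0 with |R(x)|<1.
x=-1: |R|=0.2500
R=−1: 1+2/3x = −1+1/3x ⇒ -1/3x=2 ⇒ x=2/(-1/3)=-6.0000
Confirm numerically:
  x=-5.102: |R|=0.88916 <1
  x=-3.748: |R|=0.66627 <1
  x=-3.038: |R|=0.50944 <1
  x=-2.850: |R|=0.46154 <1
  x=-6.565: |R|=1.05907 >1
  x=-6.507: |R|=1.05333 >1
So |R|<1 on (-6.0000, 0).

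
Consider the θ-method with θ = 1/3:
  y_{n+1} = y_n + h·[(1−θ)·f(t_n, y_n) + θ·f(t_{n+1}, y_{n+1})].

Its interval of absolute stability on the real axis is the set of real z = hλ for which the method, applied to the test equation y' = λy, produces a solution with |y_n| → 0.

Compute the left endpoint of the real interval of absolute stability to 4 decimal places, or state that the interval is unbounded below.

On y'=λy, z=hλ:
  y_{n+1} = y_n + z·[2/3·y_n + 1/3·y_{n+1}] ⇒ (1 − 1/3z)y_{n+1} = (1 + 2/3z)y_n
  R(z) = (1 + 2/3z)/(1 − 1/3z).

Boundary: |R(x)|=1, x<0.
x=-1.12: |R|=0.1845
R=−1: 1+2/3x = −1+1/3x ⇒ -1/3x=2 ⇒ x=2/(-1/3)=-6.0000
Confirm numerically:
  x=-4.677: |R|=0.82767 <1
  x=-3.453: |R|=0.60530 <1
  x=-3.079: |R|=0.51949 <1
  x=-6.463: |R|=1.04893 >1
  x=-6.190: |R|=1.02067 >1
  x=-6.130: |R|=1.01424 >1
So |R|<1 on (-6.0000, 0).

z* = -6.0000.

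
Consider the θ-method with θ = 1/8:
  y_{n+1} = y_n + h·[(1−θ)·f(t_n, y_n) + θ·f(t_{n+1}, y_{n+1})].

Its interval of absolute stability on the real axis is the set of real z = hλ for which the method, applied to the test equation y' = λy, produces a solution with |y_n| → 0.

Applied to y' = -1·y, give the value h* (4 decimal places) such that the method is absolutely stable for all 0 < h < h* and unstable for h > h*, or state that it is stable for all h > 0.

(-2.6667,0); λ=-1 ⇒ h* = (8/3)/1 = 2.6667.

Test eqn y'=λy, z=hλ:
  y_{n+1} = y_n + z·[7/8·y_n + 1/8·y_{n+1}] ⇒ (1 − 1/8z)y_{n+1} = (1 + 7/8z)y_n
  Hence R(z) = (1 + 7/8z)/(1 − 1/8z).

Need |R(x)|<1, x<0.
x=-0.93: |R|=0.1669
R=−1: 1+7/8x = −1+1/8x ⇒ -3/4x=2 ⇒ x=2/(-3/4)=-2.6667
Confirm numerically:
  x=-2.109: |R|=0.66901 <1
  x=-2.067: |R|=0.64259 <1
  x=-1.592: |R|=0.32777 <1
  x=-1.449: |R|=0.22680 <1
  x=-3.053: |R|=1.20972 >1
  x=-2.695: |R|=1.01590 >1
So |R|<1 on (-2.6667, 0).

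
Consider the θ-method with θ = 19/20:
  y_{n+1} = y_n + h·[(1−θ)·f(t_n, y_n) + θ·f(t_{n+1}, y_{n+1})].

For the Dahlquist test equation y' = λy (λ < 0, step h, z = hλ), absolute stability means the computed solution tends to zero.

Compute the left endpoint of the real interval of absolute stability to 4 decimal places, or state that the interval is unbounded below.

Test eqn y'=λy, z=hλ:
  y_{n+1} = y_n + z·[1/20·y_n + 19/20·y_{n+1}] ⇒ (1 − 19/20z)y_{n+1} = (1 + 1/20z)y_n
  R(z) = (1 + 1/20z)/(1 − 19/20z).

Solve |R(x)|<1 on ℝ⁻.
x=-1.57: |R|=0.3699
x=-2: |R|=0.3103
x=-10: |R|=0.0476
x=-100: |R|=0.0417
θ=19/20≥1/2 ⇒ |1+1/20x|<|1−19/20x| ∀x<0 ⇒ interval (−∞,0).

interval (−∞, 0).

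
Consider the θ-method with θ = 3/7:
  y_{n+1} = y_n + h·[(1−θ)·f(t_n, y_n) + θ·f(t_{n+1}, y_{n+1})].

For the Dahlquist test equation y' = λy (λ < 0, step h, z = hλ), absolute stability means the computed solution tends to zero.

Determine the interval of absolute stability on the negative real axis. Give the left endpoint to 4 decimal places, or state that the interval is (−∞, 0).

(-14.0000, 0).

Test eqn y'=λy, z=hλ:
  y_{n+1} = y_n + z·[4/7·y_n + 3/7·y_{n+1}] ⇒ (1 − 3/7z)y_{n+1} = (1 + 4/7z)y_n
  Hence R(z) = (1 + 4/7z)/(1 − 3/7z).

Solve |R(x)|<1 on ℝ⁻.
x=-0.52: |R|=0.5748
R=−1: 1+4/7x = −1+3/7x ⇒ -1/7x=2 ⇒ x=2/(-1/7)=-14.0000
Confirm numerically:
  x=-13.778: |R|=0.99541 <1
  x=-13.767: |R|=0.99518 <1
  x=-10.809: |R|=0.91907 <1
  x=-10.358: |R|=0.90434 <1
  x=-14.358: |R|=1.00715 >1
  x=-14.194: |R|=1.00391 >1
  x=-14.164: |R|=1.00331 >1
Stable set (-14.0000, 0).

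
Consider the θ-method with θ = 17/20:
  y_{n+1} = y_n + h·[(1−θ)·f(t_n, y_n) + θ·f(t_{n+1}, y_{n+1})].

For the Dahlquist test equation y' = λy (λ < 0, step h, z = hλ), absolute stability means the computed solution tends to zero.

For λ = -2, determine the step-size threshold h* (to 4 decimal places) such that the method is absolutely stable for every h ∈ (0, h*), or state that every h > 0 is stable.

(−∞, 0) — no finite endpoint. Any h>0 works for λ=-2.

On y'=λy, z=hλ:
  y_{n+1} = y_n + z·[3/20·y_n + 17/20·y_{n+1}] ⇒ (1 − 17/20z)y_{n+1} = (1 + 3/20z)y_n
  R(z) = (1 + 3/20z)/(1 − 17/20z).

Need |R(x)|<1, x<0.
x=-0.43: |R|=0.6851
x=-2: |R|=0.2593
x=-10: |R|=0.0526
x=-100: |R|=0.1628
θ=17/20≥1/2 ⇒ |1+3/20x|<|1−17/20x| ∀x<0 ⇒ stable on all of ℝ⁻.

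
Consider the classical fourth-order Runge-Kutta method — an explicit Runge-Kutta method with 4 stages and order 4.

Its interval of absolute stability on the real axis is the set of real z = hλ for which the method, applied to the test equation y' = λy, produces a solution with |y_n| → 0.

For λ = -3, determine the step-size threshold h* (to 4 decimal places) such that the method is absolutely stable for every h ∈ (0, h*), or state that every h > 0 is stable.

(-2.7853,0); λ=-3 ⇒ h* = 0.9284.

On y'=λy, z=hλ:
  order 4, 4-stage ⇒ R(z)=1+z+z^2/2+z^3/6+z^4/24
  (e.g. R(-1.79)=0.28392, |R|=0.28392)

Find x<0 with |R(x)|<1.
x=-1.79: |R|=0.2839
|R(-1.76)|=0.2800 |R(-0.84)|=0.4348 |R(-0.56)|=0.5716
Bisect:
  x_lo=-3.6419 |R|=3.2690  x_hi=-0.3320 |R|=0.7175
  mid=-1.98696 |R|=0.32907 →hi
  mid=-2.81442 |R|=1.04480 →lo
  mid=-2.40069 |R|=0.55897 →hi
  mid=-2.60755 |R|=0.76346 →hi
  mid=-2.71098 |R|=0.89362 →hi
  mid=-2.76270 |R|=0.96647 →hi
  mid=-2.78856 |R|=1.00493 →lo
  mid=-2.77563 |R|=0.98553 →hi
  ...
  [-2.78533,-2.78512] ⇒ x*=-2.7853
Interval (-2.7853, 0).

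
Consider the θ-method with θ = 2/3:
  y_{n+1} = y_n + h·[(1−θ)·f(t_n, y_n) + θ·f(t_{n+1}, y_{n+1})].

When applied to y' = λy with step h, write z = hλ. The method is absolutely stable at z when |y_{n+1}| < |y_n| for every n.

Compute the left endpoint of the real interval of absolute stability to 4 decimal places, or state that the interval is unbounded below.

unbounded; (−∞, 0).

Set f=λy, z=hλ:
  y_{n+1} = y_n + z·[1/3·y_n + 2/3·y_{n+1}] ⇒ (1 − 2/3z)y_{n+1} = (1 + 1/3z)y_n
  R(z) = (1 + 1/3z)/(1 − 2/3z).

Solve |R(x)|<1 on ℝ⁻.
x=-0.74: |R|=0.5045
x=-2: |R|=0.1429
x=-10: |R|=0.3043
x=-100: |R|=0.4778
θ=2/3≥1/2 ⇒ |1+1/3x|<|1−2/3x| ∀x<0 ⇒ interval (−∞,0).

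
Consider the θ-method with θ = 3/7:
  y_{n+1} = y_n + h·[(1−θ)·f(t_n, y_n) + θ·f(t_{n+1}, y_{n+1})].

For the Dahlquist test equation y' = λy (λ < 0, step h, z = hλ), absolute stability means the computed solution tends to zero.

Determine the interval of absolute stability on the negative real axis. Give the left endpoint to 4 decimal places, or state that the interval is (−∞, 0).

Test eqn y'=λy, z=hλ:
  y_{n+1} = y_n + z·[4/7·y_n + 3/7·y_{n+1}] ⇒ (1 − 3/7z)y_{n+1} = (1 + 4/7z)y_n
  R(z) = (1 + 4/7z)/(1 − 3/7z).

Boundary: |R(x)|=1, x<0.
x=-1.69: |R|=0.0199
R=−1: 1+4/7x = −1+3/7x ⇒ -1/7x=2 ⇒ x=2/(-1/7)=-14.0000
Confirm numerically:
  x=-12.507: |R|=0.96647 <1
  x=-11.512: |R|=0.94010 <1
  x=-8.792: |R|=0.84396 <1
  x=-14.424: |R|=1.00843 >1
  x=-14.255: |R|=1.00512 >1
Stable set (-14.0000, 0).

z∈(-14.0000,0).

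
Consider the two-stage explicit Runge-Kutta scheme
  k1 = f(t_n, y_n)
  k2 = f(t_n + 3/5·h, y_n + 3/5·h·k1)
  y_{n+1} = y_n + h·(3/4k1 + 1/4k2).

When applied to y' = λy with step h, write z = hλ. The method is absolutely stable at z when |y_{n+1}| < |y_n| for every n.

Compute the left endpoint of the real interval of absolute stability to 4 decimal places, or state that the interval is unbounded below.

left endpoint -6.6667.

Test eqn y'=λy, z=hλ:
  k1=λy_n ⇒ h·k1=z·y_n;  k2=λ(1+3/5z)y_n ⇒ h·k2=z(1+3/5z)y_n
  y_{n+1}/y_n = 1 + 3/4z + 1/4z(1+3/5z) = 1 + z + 3/20z²
  R(z) = 1 + z + 3/20z².

Boundary: |R(x)|=1, x<0.
x=-1.05: |R|=0.1154
R=1: x+3/20x²=0 ⇒ x=−20/3=-6.6667; min R=1−1/(4·3/20)=-0.6667>−1
Confirm numerically:
  x=-5.480: |R|=0.02456 <1
  x=-4.940: |R|=0.27946 <1
  x=-3.604: |R|=0.65568 <1
  x=-3.217: |R|=0.66464 <1
  x=-7.150: |R|=1.51838 >1
  x=-6.824: |R|=1.16105 >1
  x=-6.730: |R|=1.06394 >1
So |R|<1 on (-6.6667, 0).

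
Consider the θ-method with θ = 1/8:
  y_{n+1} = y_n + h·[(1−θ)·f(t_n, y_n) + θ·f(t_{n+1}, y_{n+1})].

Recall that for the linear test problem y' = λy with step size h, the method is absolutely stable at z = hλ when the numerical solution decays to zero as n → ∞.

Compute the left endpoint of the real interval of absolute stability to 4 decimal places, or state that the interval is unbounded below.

left endpoint -2.6667.

On y'=λy, z=hλ:
  y_{n+1} = y_n + z·[7/8·y_n + 1/8·y_{n+1}] ⇒ (1 − 1/8z)y_{n+1} = (1 + 7/8z)y_n
  so R(z) = (1 + 7/8z)/(1 − 1/8z).

Boundary: |R(x)|=1, x<0.
x=-1.08: |R|=0.0485
R=−1: 1+7/8x = −1+1/8x ⇒ -3/4x=2 ⇒ x=2/(-3/4)=-2.6667
Confirm numerically:
  x=-2.342: |R|=0.81164 <1
  x=-2.154: |R|=0.69707 <1
  x=-2.050: |R|=0.63184 <1
  x=-1.985: |R|=0.59039 <1
  x=-3.152: |R|=1.26112 >1
  x=-2.918: |R|=1.13812 >1
  x=-2.798: |R|=1.07298 >1
Stable set (-2.6667, 0).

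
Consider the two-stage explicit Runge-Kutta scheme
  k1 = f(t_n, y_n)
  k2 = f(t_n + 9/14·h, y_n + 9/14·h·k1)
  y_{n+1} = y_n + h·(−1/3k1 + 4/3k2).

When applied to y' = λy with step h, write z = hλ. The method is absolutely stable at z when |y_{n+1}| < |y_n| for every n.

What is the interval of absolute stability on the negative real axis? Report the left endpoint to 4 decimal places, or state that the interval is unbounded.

On y'=λy, z=hλ:
  k1=λy_n ⇒ h·k1=z·y_n;  k2=λ(1+9/14z)y_n ⇒ h·k2=z(1+9/14z)y_n
  y_{n+1}/y_n = 1 − 1/3z + 4/3z(1+9/14z) = 1 + z + 6/7z²
  ⇒ R(z) = 1 + z + 6/7z².

Boundary: |R(x)|=1, x<0.
x=-1.4: |R|=1.2800
R=1: x+6/7x²=0 ⇒ x=−7/6=-1.1667; min R=1−1/(4·6/7)=0.7083>−1
Confirm numerically:
  x=-0.874: |R|=0.78075 <1
  x=-0.839: |R|=0.76436 <1
  x=-0.726: |R|=0.72578 <1
  x=-0.471: |R|=0.71915 <1
  x=-1.586: |R|=1.57005 >1
  x=-1.276: |R|=1.11958 >1
  x=-1.214: |R|=1.04925 >1
So |R|<1 on (-1.1667, 0).

z∈(-1.1667,0).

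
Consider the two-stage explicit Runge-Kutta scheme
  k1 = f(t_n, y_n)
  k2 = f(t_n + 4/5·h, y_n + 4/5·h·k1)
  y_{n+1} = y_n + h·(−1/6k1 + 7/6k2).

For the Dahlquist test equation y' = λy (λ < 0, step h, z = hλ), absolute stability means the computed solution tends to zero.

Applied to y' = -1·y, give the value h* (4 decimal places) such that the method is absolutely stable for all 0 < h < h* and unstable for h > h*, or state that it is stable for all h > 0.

On y'=λy, z=hλ:
  k1=λy_n ⇒ h·k1=z·y_n;  k2=λ(1+4/5z)y_n ⇒ h·k2=z(1+4/5z)y_n
  y_{n+1}/y_n = 1 − 1/6z + 7/6z(1+4/5z) = 1 + z + 14/15z²
  so R(z) = 1 + z + 14/15z².

Solve |R(x)|<1 on ℝ⁻.
x=-0.67: |R|=0.7490
R=1: x+14/15x²=0 ⇒ x=−15/14=-1.0714; min R=1−1/(4·14/15)=0.7321>−1
Confirm numerically:
  x=-1.023: |R|=0.95376 <1
  x=-0.564: |R|=0.73289 <1
  x=-0.446: |R|=0.73965 <1
  x=-1.630: |R|=1.84977 >1
  x=-1.280: |R|=1.24917 >1
  x=-1.105: |R|=1.03462 >1
So |R|<1 on (-1.0714, 0).

(-1.0714,0); λ=-1 ⇒ h* = (15/14)/1 = 1.0714.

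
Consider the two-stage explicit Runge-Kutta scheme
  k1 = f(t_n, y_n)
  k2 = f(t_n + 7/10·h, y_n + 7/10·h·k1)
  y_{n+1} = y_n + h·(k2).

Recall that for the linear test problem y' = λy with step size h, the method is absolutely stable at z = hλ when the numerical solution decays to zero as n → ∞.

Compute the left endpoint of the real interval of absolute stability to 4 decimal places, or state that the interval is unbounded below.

left endpoint -1.4286.

On y'=λy, z=hλ:
  k1=λy_n ⇒ h·k1=z·y_n;  k2=λ(1+7/10z)y_n ⇒ h·k2=z(1+7/10z)y_n
  y_{n+1}/y_n = 1 + z(1+7/10z) = 1 + z + 7/10z²
  Hence R(z) = 1 + z + 7/10z².

Solve |R(x)|<1 on ℝ⁻.
x=-1.28: |R|=0.8669
R=1: x+7/10x²=0 ⇒ x=−10/7=-1.4286; min R=1−1/(4·7/10)=0.6429>−1
Confirm numerically:
  x=-1.079: |R|=0.73597 <1
  x=-1.051: |R|=0.72222 <1
  x=-0.690: |R|=0.64327 <1
  x=-1.901: |R|=1.62866 >1
  x=-1.598: |R|=1.18952 >1
  x=-1.453: |R|=1.02485 >1
So |R|<1 on (-1.4286, 0).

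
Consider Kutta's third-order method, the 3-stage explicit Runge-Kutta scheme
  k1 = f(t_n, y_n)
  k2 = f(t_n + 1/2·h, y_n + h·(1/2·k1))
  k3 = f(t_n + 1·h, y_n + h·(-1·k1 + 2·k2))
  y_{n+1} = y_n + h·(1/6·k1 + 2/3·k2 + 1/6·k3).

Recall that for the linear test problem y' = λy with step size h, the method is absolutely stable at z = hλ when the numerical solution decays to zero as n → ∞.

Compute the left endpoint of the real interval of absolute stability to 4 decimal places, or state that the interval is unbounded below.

left endpoint -2.5127.

Set f=λy, z=hλ:
  order 3, 3-stage ⇒ R(z)=1+z+z^2/2+z^3/6
  (e.g. R(-1.8)=-0.15200, |R|=0.15200)

Find x<0 with |R(x)|<1.
x=-1.8: |R|=0.1520
|R(-2.62)|=1.1853 |R(-1.89)|=0.2292 |R(-1.88)|=0.2202
Bisect:
  x_lo=-3.2496 |R|=2.6889  x_hi=-0.3219 |R|=0.7243
  mid=-1.78578 |R|=0.14042 →hi
  mid=-2.51770 |R|=1.00816 →lo
  mid=-2.15174 |R|=0.49716 →hi
  mid=-2.33472 |R|=0.73032 →hi
  mid=-2.42621 |R|=0.86327 →hi
  mid=-2.47195 |R|=0.93417 →hi
  mid=-2.49482 |R|=0.97078 →hi
  mid=-2.50626 |R|=0.98937 →hi
  mid=-2.51198 |R|=0.99874 →hi
  mid=-2.51484 |R|=1.00344 →lo
  ...
  [-2.51287,-2.51269] ⇒ x*=-2.5127
Stable set (-2.5127, 0).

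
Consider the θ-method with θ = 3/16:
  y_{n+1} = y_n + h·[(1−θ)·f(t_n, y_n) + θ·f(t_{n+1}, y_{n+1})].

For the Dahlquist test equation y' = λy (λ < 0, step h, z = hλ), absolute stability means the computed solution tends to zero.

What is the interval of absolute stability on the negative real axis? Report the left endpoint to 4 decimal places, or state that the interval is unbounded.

With y'=λy (z=hλ):
  y_{n+1} = y_n + z·[13/16·y_n + 3/16·y_{n+1}] ⇒ (1 − 3/16z)y_{n+1} = (1 + 13/16z)y_n
  Hence R(z) = (1 + 13/16z)/(1 − 3/16z).

Solve |R(x)|<1 on ℝ⁻.
x=-0.92: |R|=0.2154
R=−1: 1+13/16x = −1+3/16x ⇒ -5/8x=2 ⇒ x=2/(-5/8)=-3.2000
Confirm numerically:
  x=-3.094: |R|=0.95807 <1
  x=-2.493: |R|=0.69888 <1
  x=-2.211: |R|=0.56303 <1
  x=-1.897: |R|=0.39929 <1
  x=-3.793: |R|=1.21659 >1
  x=-3.665: |R|=1.17225 >1
  x=-3.525: |R|=1.12230 >1
Stable set (-3.2000, 0).

(-3.2000, 0).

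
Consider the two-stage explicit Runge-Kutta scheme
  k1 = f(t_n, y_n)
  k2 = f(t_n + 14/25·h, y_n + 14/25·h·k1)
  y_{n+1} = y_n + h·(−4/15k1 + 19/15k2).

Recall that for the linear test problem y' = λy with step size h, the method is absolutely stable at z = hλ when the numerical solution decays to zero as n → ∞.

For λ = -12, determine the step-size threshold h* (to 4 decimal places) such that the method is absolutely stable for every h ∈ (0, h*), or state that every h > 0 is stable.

With y'=λy (z=hλ):
  k1=λy_n ⇒ h·k1=z·y_n;  k2=λ(1+14/25z)y_n ⇒ h·k2=z(1+14/25z)y_n
  y_{n+1}/y_n = 1 − 4/15z + 19/15z(1+14/25z) = 1 + z + 266/375z²
  so R(z) = 1 + z + 266/375z².

Boundary: |R(x)|=1, x<0.
x=-0.47: |R|=0.6867
R=1: x+266/375x²=0 ⇒ x=−375/266=-1.4098; min R=1−1/(4·266/375)=0.6476>−1
Confirm numerically:
  x=-1.334: |R|=0.92830 <1
  x=-1.281: |R|=0.88299 <1
  x=-0.930: |R|=0.68350 <1
  x=-0.892: |R|=0.67239 <1
  x=-1.809: |R|=1.51228 >1
  x=-1.639: |R|=1.26650 >1
  x=-1.560: |R|=1.16623 >1
So |R|<1 on (-1.4098, 0).

(-1.4098,0); λ=-12 ⇒ h* = (375/266)/12 = 0.1175.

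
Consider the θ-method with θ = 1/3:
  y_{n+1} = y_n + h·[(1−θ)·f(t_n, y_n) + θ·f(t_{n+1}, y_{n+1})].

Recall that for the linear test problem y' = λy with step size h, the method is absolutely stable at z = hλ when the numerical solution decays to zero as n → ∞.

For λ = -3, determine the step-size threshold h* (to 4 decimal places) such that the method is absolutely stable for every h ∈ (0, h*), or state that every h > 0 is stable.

Test eqn y'=λy, z=hλ:
  y_{n+1} = y_n + z·[2/3·y_n + 1/3·y_{n+1}] ⇒ (1 − 1/3z)y_{n+1} = (1 + 2/3z)y_n
  so R(z) = (1 + 2/3z)/(1 − 1/3z).

Need |R(x)|<1, x<0.
x=-1.73: |R|=0.0973
R=−1: 1+2/3x = −1+1/3x ⇒ -1/3x=2 ⇒ x=2/(-1/3)=-6.0000
Confirm numerically:
  x=-5.493: |R|=0.94030 <1
  x=-3.038: |R|=0.50944 <1
  x=-2.584: |R|=0.38825 <1
  x=-6.563: |R|=1.05887 >1
  x=-6.508: |R|=1.05343 >1
  x=-6.260: |R|=1.02808 >1
So |R|<1 on (-6.0000, 0).

(-6.0000,0); λ=-3 ⇒ h* = (6)/3 = 2.0000.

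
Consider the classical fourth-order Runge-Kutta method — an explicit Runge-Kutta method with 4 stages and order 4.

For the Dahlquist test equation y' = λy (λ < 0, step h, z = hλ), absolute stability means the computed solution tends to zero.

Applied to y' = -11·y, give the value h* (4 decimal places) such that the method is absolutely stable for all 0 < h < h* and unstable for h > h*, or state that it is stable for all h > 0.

With y'=λy (z=hλ):
  order 4, 4-stage ⇒ R(z)=1+z+z^2/2+z^3/6+z^4/24
  (e.g. R(-1.01)=0.37169, |R|=0.37169)

Boundary: |R(x)|=1, x<0.
x=-1.01: |R|=0.3717
|R(-3.09)|=1.5654 |R(-1.15)|=0.3306 |R(-1.05)|=0.3590
Bisect:
  x_lo=-3.3564 |R|=2.2625  x_hi=-0.1675 |R|=0.8458
  mid=-1.76196 |R|=0.28020 →hi
  mid=-2.55920 |R|=0.70930 →hi
  mid=-2.95782 |R|=1.29284 →lo
  mid=-2.75851 |R|=0.96036 →hi
  mid=-2.85816 |R|=1.11554 →lo
  mid=-2.80834 |R|=1.03530 →lo
  mid=-2.78342 |R|=0.99718 →hi
  ...
  [-2.78537,-2.78517] ⇒ x*=-2.7853
So |R|<1 on (-2.7853, 0).

(-2.7853,0); λ=-11 ⇒ h* = 0.2532.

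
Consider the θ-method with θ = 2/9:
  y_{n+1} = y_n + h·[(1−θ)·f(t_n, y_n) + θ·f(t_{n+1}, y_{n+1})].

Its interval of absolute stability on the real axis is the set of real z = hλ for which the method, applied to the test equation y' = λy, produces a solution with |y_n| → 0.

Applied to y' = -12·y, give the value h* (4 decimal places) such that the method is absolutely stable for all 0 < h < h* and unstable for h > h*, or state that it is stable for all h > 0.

With y'=λy (z=hλ):
  y_{n+1} = y_n + z·[7/9·y_n + 2/9·y_{n+1}] ⇒ (1 − 2/9z)y_{n+1} = (1 + 7/9z)y_n
  so R(z) = (1 + 7/9z)/(1 − 2/9z).

Solve |R(x)|<1 on ℝ⁻.
x=-1.5: |R|=0.1250
R=−1: 1+7/9x = −1+2/9x ⇒ -5/9x=2 ⇒ x=2/(-5/9)=-3.6000
Confirm numerically:
  x=-3.204: |R|=0.87150 <1
  x=-3.170: |R|=0.85984 <1
  x=-3.139: |R|=0.84913 <1
  x=-3.113: |R|=0.84008 <1
  x=-4.189: |R|=1.16947 >1
  x=-3.858: |R|=1.07717 >1
Stable set (-3.6000, 0).

(-3.6000,0); λ=-12 ⇒ h* = (18/5)/12 = 0.3000.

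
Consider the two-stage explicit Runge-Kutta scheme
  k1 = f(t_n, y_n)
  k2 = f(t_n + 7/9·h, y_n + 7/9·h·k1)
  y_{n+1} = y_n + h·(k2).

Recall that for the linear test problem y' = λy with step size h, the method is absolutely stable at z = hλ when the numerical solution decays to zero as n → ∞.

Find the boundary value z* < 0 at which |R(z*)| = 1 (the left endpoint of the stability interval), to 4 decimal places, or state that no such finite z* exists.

Test eqn y'=λy, z=hλ:
  k1=λy_n ⇒ h·k1=z·y_n;  k2=λ(1+7/9z)y_n ⇒ h·k2=z(1+7/9z)y_n
  y_{n+1}/y_n = 1 + z(1+7/9z) = 1 + z + 7/9z²
  so R(z) = 1 + z + 7/9z².

Find x<0 with |R(x)|<1.
x=-1.17: |R|=0.8947
R=1: x+7/9x²=0 ⇒ x=−9/7=-1.2857; min R=1−1/(4·7/9)=0.6786>−1
Confirm numerically:
  x=-1.233: |R|=0.94945 <1
  x=-0.999: |R|=0.77722 <1
  x=-0.961: |R|=0.75729 <1
  x=-0.898: |R|=0.72920 <1
  x=-1.525: |R|=1.28382 >1
  x=-1.478: |R|=1.22104 >1
Interval (-1.2857, 0).

z* = -1.2857.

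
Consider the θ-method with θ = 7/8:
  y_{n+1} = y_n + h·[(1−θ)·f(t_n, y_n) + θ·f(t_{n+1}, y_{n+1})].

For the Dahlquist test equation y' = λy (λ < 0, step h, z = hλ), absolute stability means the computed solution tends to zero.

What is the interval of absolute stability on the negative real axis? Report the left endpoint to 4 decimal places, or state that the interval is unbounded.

unbounded; (−∞, 0).

Test eqn y'=λy, z=hλ:
  y_{n+1} = y_n + z·[1/8·y_n + 7/8·y_{n+1}] ⇒ (1 − 7/8z)y_{n+1} = (1 + 1/8z)y_n
  R(z) = (1 + 1/8z)/(1 − 7/8z).

Find x<0 with |R(x)|<1.
x=-0.91: |R|=0.4934
x=-2: |R|=0.2727
x=-10: |R|=0.0256
x=-100: |R|=0.1299
θ=7/8≥1/2 ⇒ |1+1/8x|<|1−7/8x| ∀x<0 ⇒ stable on all of ℝ⁻.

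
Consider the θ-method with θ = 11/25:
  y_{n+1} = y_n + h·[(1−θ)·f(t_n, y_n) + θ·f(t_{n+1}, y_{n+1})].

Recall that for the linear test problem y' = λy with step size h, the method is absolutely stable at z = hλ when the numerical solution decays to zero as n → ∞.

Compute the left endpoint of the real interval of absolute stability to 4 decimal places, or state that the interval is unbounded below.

On y'=λy, z=hλ:
  y_{n+1} = y_n + z·[14/25·y_n + 11/25·y_{n+1}] ⇒ (1 − 11/25z)y_{n+1} = (1 + 14/25z)y_n
  Hence R(z) = (1 + 14/25z)/(1 − 11/25z).

Boundary: |R(x)|=1, x<0.
x=-1.02: |R|=0.2960
R=−1: 1+14/25x = −1+11/25x ⇒ -3/25x=2 ⇒ x=2/(-3/25)=-16.6667
Confirm numerically:
  x=-15.945: |R|=0.98920 <1
  x=-15.659: |R|=0.98467 <1
  x=-14.899: |R|=0.97193 <1
  x=-10.787: |R|=0.87721 <1
  x=-16.967: |R|=1.00426 >1
  x=-16.942: |R|=1.00391 >1
  x=-16.928: |R|=1.00371 >1
Stable set (-16.6667, 0).

z* = -16.6667.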